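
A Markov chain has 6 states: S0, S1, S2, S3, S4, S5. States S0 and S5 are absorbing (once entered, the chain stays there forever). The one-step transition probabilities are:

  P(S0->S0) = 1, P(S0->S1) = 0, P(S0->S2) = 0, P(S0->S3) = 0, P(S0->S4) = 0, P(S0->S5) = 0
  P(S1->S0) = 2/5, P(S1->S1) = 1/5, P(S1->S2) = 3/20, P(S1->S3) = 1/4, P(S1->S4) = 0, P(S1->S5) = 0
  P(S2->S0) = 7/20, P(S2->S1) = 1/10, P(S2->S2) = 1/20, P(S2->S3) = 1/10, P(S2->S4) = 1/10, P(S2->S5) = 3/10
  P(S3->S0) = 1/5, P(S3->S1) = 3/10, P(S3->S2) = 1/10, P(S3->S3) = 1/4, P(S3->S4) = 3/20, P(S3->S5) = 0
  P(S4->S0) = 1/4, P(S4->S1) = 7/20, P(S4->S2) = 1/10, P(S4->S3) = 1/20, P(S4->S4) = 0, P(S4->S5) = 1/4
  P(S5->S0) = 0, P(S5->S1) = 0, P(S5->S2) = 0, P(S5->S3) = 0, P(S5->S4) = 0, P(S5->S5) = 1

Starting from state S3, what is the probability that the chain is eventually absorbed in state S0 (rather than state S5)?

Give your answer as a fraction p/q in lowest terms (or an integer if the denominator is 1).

Let a_i = P(absorbed in S0 | start in state i).
Boundary conditions: a_S0 = 1, a_S5 = 0.
For each transient state i, a_i = sum_j P(i->j) * a_j:
  a_S1 = 2/5*a_S0 + 1/5*a_S1 + 3/20*a_S2 + 1/4*a_S3 + 0*a_S4 + 0*a_S5
  a_S2 = 7/20*a_S0 + 1/10*a_S1 + 1/20*a_S2 + 1/10*a_S3 + 1/10*a_S4 + 3/10*a_S5
  a_S3 = 1/5*a_S0 + 3/10*a_S1 + 1/10*a_S2 + 1/4*a_S3 + 3/20*a_S4 + 0*a_S5
  a_S4 = 1/4*a_S0 + 7/20*a_S1 + 1/10*a_S2 + 1/20*a_S3 + 0*a_S4 + 1/4*a_S5

Substituting a_S0 = 1 and a_S5 = 0, rearrange to (I - Q) a = r where r[i] = P(i -> S0):
  [4/5, -3/20, -1/4, 0] . (a_S1, a_S2, a_S3, a_S4) = 2/5
  [-1/10, 19/20, -1/10, -1/10] . (a_S1, a_S2, a_S3, a_S4) = 7/20
  [-3/10, -1/10, 3/4, -3/20] . (a_S1, a_S2, a_S3, a_S4) = 1/5
  [-7/20, -1/10, -1/20, 1] . (a_S1, a_S2, a_S3, a_S4) = 1/4

Solving yields:
  a_S1 = 1048/1197
  a_S2 = 14537/23541
  a_S3 = 58699/70623
  a_S4 = 5177/7847

Starting state is S3, so the absorption probability is a_S3 = 58699/70623.

Answer: 58699/70623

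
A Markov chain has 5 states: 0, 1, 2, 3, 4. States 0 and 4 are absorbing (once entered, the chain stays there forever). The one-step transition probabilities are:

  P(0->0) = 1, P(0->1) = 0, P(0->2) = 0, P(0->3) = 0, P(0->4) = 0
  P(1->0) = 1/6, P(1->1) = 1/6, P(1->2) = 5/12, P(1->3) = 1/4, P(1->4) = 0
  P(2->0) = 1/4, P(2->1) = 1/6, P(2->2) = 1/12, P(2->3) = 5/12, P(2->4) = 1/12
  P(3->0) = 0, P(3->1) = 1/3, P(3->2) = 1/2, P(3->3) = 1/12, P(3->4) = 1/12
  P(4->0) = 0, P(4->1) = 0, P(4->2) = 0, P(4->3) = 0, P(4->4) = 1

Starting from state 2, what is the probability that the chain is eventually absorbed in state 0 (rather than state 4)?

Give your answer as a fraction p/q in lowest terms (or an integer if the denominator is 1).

Let a_i = P(absorbed in 0 | start in state i).
Boundary conditions: a_0 = 1, a_4 = 0.
For each transient state i, a_i = sum_j P(i->j) * a_j:
  a_1 = 1/6*a_0 + 1/6*a_1 + 5/12*a_2 + 1/4*a_3 + 0*a_4
  a_2 = 1/4*a_0 + 1/6*a_1 + 1/12*a_2 + 5/12*a_3 + 1/12*a_4
  a_3 = 0*a_0 + 1/3*a_1 + 1/2*a_2 + 1/12*a_3 + 1/12*a_4

Substituting a_0 = 1 and a_4 = 0, rearrange to (I - Q) a = r where r[i] = P(i -> 0):
  [5/6, -5/12, -1/4] . (a_1, a_2, a_3) = 1/6
  [-1/6, 11/12, -5/12] . (a_1, a_2, a_3) = 1/4
  [-1/3, -1/2, 11/12] . (a_1, a_2, a_3) = 0

Solving yields:
  a_1 = 401/532
  a_2 = 27/38
  a_3 = 88/133

Starting state is 2, so the absorption probability is a_2 = 27/38.

Answer: 27/38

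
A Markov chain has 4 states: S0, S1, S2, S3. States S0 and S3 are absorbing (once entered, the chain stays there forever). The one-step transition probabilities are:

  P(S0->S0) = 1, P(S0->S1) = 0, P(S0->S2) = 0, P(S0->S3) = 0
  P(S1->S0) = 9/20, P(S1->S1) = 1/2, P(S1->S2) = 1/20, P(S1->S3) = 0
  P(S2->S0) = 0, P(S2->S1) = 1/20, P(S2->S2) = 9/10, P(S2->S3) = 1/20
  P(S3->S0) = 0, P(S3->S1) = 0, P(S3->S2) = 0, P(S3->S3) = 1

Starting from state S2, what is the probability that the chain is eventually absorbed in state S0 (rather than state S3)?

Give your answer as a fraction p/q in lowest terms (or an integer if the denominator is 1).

Let a_i = P(absorbed in S0 | start in state i).
Boundary conditions: a_S0 = 1, a_S3 = 0.
For each transient state i, a_i = sum_j P(i->j) * a_j:
  a_S1 = 9/20*a_S0 + 1/2*a_S1 + 1/20*a_S2 + 0*a_S3
  a_S2 = 0*a_S0 + 1/20*a_S1 + 9/10*a_S2 + 1/20*a_S3

Substituting a_S0 = 1 and a_S3 = 0, rearrange to (I - Q) a = r where r[i] = P(i -> S0):
  [1/2, -1/20] . (a_S1, a_S2) = 9/20
  [-1/20, 1/10] . (a_S1, a_S2) = 0

Solving yields:
  a_S1 = 18/19
  a_S2 = 9/19

Starting state is S2, so the absorption probability is a_S2 = 9/19.

Answer: 9/19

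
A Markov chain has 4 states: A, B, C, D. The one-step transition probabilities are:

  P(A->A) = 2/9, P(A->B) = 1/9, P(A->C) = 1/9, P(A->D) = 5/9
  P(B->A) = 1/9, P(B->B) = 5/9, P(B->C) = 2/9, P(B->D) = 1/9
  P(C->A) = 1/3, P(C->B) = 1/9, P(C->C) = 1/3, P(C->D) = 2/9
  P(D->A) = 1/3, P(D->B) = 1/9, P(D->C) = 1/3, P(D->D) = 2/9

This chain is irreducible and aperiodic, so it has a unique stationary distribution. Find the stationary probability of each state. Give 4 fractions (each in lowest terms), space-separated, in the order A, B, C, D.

Answer: 13/50 1/5 19/75 43/150

Derivation:
The stationary distribution satisfies pi = pi * P, i.e.:
  pi_A = 2/9*pi_A + 1/9*pi_B + 1/3*pi_C + 1/3*pi_D
  pi_B = 1/9*pi_A + 5/9*pi_B + 1/9*pi_C + 1/9*pi_D
  pi_C = 1/9*pi_A + 2/9*pi_B + 1/3*pi_C + 1/3*pi_D
  pi_D = 5/9*pi_A + 1/9*pi_B + 2/9*pi_C + 2/9*pi_D
with normalization: pi_A + pi_B + pi_C + pi_D = 1.

Using the first 3 balance equations plus normalization, the linear system A*pi = b is:
  [-7/9, 1/9, 1/3, 1/3] . pi = 0
  [1/9, -4/9, 1/9, 1/9] . pi = 0
  [1/9, 2/9, -2/3, 1/3] . pi = 0
  [1, 1, 1, 1] . pi = 1

Solving yields:
  pi_A = 13/50
  pi_B = 1/5
  pi_C = 19/75
  pi_D = 43/150

Verification (pi * P):
  13/50*2/9 + 1/5*1/9 + 19/75*1/3 + 43/150*1/3 = 13/50 = pi_A  (ok)
  13/50*1/9 + 1/5*5/9 + 19/75*1/9 + 43/150*1/9 = 1/5 = pi_B  (ok)
  13/50*1/9 + 1/5*2/9 + 19/75*1/3 + 43/150*1/3 = 19/75 = pi_C  (ok)
  13/50*5/9 + 1/5*1/9 + 19/75*2/9 + 43/150*2/9 = 43/150 = pi_D  (ok)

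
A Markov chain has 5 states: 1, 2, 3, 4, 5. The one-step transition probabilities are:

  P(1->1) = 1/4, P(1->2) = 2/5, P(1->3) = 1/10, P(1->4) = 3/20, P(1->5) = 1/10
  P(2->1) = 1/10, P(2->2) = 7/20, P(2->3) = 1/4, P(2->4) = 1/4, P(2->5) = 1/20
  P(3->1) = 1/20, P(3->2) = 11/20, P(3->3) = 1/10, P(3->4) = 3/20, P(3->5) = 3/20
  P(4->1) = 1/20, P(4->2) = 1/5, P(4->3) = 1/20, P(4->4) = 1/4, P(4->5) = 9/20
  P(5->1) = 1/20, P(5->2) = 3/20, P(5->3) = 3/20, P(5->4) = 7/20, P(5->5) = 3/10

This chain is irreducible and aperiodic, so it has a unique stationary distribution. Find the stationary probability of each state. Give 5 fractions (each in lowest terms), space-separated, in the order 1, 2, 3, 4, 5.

Answer: 8843/108802 16343/54401 15645/108802 27195/108802 24433/108802

Derivation:
The stationary distribution satisfies pi = pi * P, i.e.:
  pi_1 = 1/4*pi_1 + 1/10*pi_2 + 1/20*pi_3 + 1/20*pi_4 + 1/20*pi_5
  pi_2 = 2/5*pi_1 + 7/20*pi_2 + 11/20*pi_3 + 1/5*pi_4 + 3/20*pi_5
  pi_3 = 1/10*pi_1 + 1/4*pi_2 + 1/10*pi_3 + 1/20*pi_4 + 3/20*pi_5
  pi_4 = 3/20*pi_1 + 1/4*pi_2 + 3/20*pi_3 + 1/4*pi_4 + 7/20*pi_5
  pi_5 = 1/10*pi_1 + 1/20*pi_2 + 3/20*pi_3 + 9/20*pi_4 + 3/10*pi_5
with normalization: pi_1 + pi_2 + pi_3 + pi_4 + pi_5 = 1.

Using the first 4 balance equations plus normalization, the linear system A*pi = b is:
  [-3/4, 1/10, 1/20, 1/20, 1/20] . pi = 0
  [2/5, -13/20, 11/20, 1/5, 3/20] . pi = 0
  [1/10, 1/4, -9/10, 1/20, 3/20] . pi = 0
  [3/20, 1/4, 3/20, -3/4, 7/20] . pi = 0
  [1, 1, 1, 1, 1] . pi = 1

Solving yields:
  pi_1 = 8843/108802
  pi_2 = 16343/54401
  pi_3 = 15645/108802
  pi_4 = 27195/108802
  pi_5 = 24433/108802

Verification (pi * P):
  8843/108802*1/4 + 16343/54401*1/10 + 15645/108802*1/20 + 27195/108802*1/20 + 24433/108802*1/20 = 8843/108802 = pi_1  (ok)
  8843/108802*2/5 + 16343/54401*7/20 + 15645/108802*11/20 + 27195/108802*1/5 + 24433/108802*3/20 = 16343/54401 = pi_2  (ok)
  8843/108802*1/10 + 16343/54401*1/4 + 15645/108802*1/10 + 27195/108802*1/20 + 24433/108802*3/20 = 15645/108802 = pi_3  (ok)
  8843/108802*3/20 + 16343/54401*1/4 + 15645/108802*3/20 + 27195/108802*1/4 + 24433/108802*7/20 = 27195/108802 = pi_4  (ok)
  8843/108802*1/10 + 16343/54401*1/20 + 15645/108802*3/20 + 27195/108802*9/20 + 24433/108802*3/10 = 24433/108802 = pi_5  (ok)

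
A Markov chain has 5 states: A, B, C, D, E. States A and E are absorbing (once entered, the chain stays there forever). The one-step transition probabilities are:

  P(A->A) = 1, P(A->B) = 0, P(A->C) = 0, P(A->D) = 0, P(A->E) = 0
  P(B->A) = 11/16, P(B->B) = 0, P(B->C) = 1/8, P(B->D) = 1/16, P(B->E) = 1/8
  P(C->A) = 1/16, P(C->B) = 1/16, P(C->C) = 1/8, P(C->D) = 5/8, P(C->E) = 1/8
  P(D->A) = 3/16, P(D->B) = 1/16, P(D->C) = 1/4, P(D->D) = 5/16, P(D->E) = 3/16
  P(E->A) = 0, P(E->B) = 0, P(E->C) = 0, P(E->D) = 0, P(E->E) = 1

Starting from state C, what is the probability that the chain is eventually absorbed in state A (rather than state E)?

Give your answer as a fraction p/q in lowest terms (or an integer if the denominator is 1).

Let a_i = P(absorbed in A | start in state i).
Boundary conditions: a_A = 1, a_E = 0.
For each transient state i, a_i = sum_j P(i->j) * a_j:
  a_B = 11/16*a_A + 0*a_B + 1/8*a_C + 1/16*a_D + 1/8*a_E
  a_C = 1/16*a_A + 1/16*a_B + 1/8*a_C + 5/8*a_D + 1/8*a_E
  a_D = 3/16*a_A + 1/16*a_B + 1/4*a_C + 5/16*a_D + 3/16*a_E

Substituting a_A = 1 and a_E = 0, rearrange to (I - Q) a = r where r[i] = P(i -> A):
  [1, -1/8, -1/16] . (a_B, a_C, a_D) = 11/16
  [-1/16, 7/8, -5/8] . (a_B, a_C, a_D) = 1/16
  [-1/16, -1/4, 11/16] . (a_B, a_C, a_D) = 3/16

Solving yields:
  a_B = 691/882
  a_C = 127/252
  a_D = 155/294

Starting state is C, so the absorption probability is a_C = 127/252.

Answer: 127/252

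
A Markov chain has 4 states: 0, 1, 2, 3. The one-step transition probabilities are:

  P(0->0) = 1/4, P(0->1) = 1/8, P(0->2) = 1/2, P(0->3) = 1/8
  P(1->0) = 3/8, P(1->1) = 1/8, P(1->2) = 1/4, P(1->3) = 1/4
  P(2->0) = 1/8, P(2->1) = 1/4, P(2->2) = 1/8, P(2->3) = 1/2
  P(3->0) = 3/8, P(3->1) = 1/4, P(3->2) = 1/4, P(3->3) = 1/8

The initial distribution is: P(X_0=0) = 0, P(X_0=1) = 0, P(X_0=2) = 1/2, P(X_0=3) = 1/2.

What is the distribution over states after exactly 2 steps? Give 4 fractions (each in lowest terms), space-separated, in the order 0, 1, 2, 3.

Answer: 19/64 3/16 37/128 29/128

Derivation:
Propagating the distribution step by step (d_{t+1} = d_t * P):
d_0 = (0=0, 1=0, 2=1/2, 3=1/2)
  d_1[0] = 0*1/4 + 0*3/8 + 1/2*1/8 + 1/2*3/8 = 1/4
  d_1[1] = 0*1/8 + 0*1/8 + 1/2*1/4 + 1/2*1/4 = 1/4
  d_1[2] = 0*1/2 + 0*1/4 + 1/2*1/8 + 1/2*1/4 = 3/16
  d_1[3] = 0*1/8 + 0*1/4 + 1/2*1/2 + 1/2*1/8 = 5/16
d_1 = (0=1/4, 1=1/4, 2=3/16, 3=5/16)
  d_2[0] = 1/4*1/4 + 1/4*3/8 + 3/16*1/8 + 5/16*3/8 = 19/64
  d_2[1] = 1/4*1/8 + 1/4*1/8 + 3/16*1/4 + 5/16*1/4 = 3/16
  d_2[2] = 1/4*1/2 + 1/4*1/4 + 3/16*1/8 + 5/16*1/4 = 37/128
  d_2[3] = 1/4*1/8 + 1/4*1/4 + 3/16*1/2 + 5/16*1/8 = 29/128
d_2 = (0=19/64, 1=3/16, 2=37/128, 3=29/128)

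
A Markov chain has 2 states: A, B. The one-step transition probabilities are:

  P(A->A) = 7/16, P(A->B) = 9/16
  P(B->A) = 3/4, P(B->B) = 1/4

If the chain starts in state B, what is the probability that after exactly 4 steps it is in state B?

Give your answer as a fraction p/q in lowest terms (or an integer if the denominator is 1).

Computing P^4 by repeated multiplication:
P^1 =
  A: [7/16, 9/16]
  B: [3/4, 1/4]
P^2 =
  A: [157/256, 99/256]
  B: [33/64, 31/64]
P^3 =
  A: [2287/4096, 1809/4096]
  B: [603/1024, 421/1024]
P^4 =
  A: [37717/65536, 27819/65536]
  B: [9273/16384, 7111/16384]

(P^4)[B -> B] = 7111/16384

Answer: 7111/16384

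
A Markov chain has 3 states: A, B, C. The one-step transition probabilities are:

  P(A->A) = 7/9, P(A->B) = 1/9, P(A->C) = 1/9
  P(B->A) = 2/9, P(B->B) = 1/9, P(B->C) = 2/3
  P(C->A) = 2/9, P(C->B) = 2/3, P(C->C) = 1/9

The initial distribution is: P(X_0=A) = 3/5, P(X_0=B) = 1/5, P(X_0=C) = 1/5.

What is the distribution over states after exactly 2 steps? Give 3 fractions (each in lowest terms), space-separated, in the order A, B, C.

Answer: 43/81 19/81 19/81

Derivation:
Propagating the distribution step by step (d_{t+1} = d_t * P):
d_0 = (A=3/5, B=1/5, C=1/5)
  d_1[A] = 3/5*7/9 + 1/5*2/9 + 1/5*2/9 = 5/9
  d_1[B] = 3/5*1/9 + 1/5*1/9 + 1/5*2/3 = 2/9
  d_1[C] = 3/5*1/9 + 1/5*2/3 + 1/5*1/9 = 2/9
d_1 = (A=5/9, B=2/9, C=2/9)
  d_2[A] = 5/9*7/9 + 2/9*2/9 + 2/9*2/9 = 43/81
  d_2[B] = 5/9*1/9 + 2/9*1/9 + 2/9*2/3 = 19/81
  d_2[C] = 5/9*1/9 + 2/9*2/3 + 2/9*1/9 = 19/81
d_2 = (A=43/81, B=19/81, C=19/81)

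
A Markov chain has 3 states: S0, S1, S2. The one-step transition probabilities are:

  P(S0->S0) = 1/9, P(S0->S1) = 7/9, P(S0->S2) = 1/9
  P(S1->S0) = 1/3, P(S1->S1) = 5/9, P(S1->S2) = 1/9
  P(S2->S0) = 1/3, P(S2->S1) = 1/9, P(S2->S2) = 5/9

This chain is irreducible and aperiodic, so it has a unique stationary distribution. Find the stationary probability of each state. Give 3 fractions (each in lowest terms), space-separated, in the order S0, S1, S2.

The stationary distribution satisfies pi = pi * P, i.e.:
  pi_S0 = 1/9*pi_S0 + 1/3*pi_S1 + 1/3*pi_S2
  pi_S1 = 7/9*pi_S0 + 5/9*pi_S1 + 1/9*pi_S2
  pi_S2 = 1/9*pi_S0 + 1/9*pi_S1 + 5/9*pi_S2
with normalization: pi_S0 + pi_S1 + pi_S2 = 1.

Using the first 2 balance equations plus normalization, the linear system A*pi = b is:
  [-8/9, 1/3, 1/3] . pi = 0
  [7/9, -4/9, 1/9] . pi = 0
  [1, 1, 1] . pi = 1

Solving yields:
  pi_S0 = 3/11
  pi_S1 = 29/55
  pi_S2 = 1/5

Verification (pi * P):
  3/11*1/9 + 29/55*1/3 + 1/5*1/3 = 3/11 = pi_S0  (ok)
  3/11*7/9 + 29/55*5/9 + 1/5*1/9 = 29/55 = pi_S1  (ok)
  3/11*1/9 + 29/55*1/9 + 1/5*5/9 = 1/5 = pi_S2  (ok)

Answer: 3/11 29/55 1/5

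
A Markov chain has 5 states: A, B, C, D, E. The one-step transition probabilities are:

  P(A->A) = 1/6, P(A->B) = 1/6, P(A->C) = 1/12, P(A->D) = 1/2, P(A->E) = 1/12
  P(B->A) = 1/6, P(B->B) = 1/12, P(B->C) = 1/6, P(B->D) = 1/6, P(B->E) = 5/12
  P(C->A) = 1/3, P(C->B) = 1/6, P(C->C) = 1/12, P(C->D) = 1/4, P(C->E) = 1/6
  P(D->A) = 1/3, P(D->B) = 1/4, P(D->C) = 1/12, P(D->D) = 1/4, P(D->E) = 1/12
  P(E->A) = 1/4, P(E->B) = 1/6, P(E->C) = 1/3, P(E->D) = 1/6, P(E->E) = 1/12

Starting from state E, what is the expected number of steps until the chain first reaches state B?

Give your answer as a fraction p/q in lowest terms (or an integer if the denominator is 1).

Answer: 26064/4979

Derivation:
Let h_i = expected steps to first reach B from state i.
Boundary: h_B = 0.
First-step equations for the other states:
  h_A = 1 + 1/6*h_A + 1/6*h_B + 1/12*h_C + 1/2*h_D + 1/12*h_E
  h_C = 1 + 1/3*h_A + 1/6*h_B + 1/12*h_C + 1/4*h_D + 1/6*h_E
  h_D = 1 + 1/3*h_A + 1/4*h_B + 1/12*h_C + 1/4*h_D + 1/12*h_E
  h_E = 1 + 1/4*h_A + 1/6*h_B + 1/3*h_C + 1/6*h_D + 1/12*h_E

Substituting h_B = 0 and rearranging gives the linear system (I - Q) h = 1:
  [5/6, -1/12, -1/2, -1/12] . (h_A, h_C, h_D, h_E) = 1
  [-1/3, 11/12, -1/4, -1/6] . (h_A, h_C, h_D, h_E) = 1
  [-1/3, -1/12, 3/4, -1/12] . (h_A, h_C, h_D, h_E) = 1
  [-1/4, -1/3, -1/6, 11/12] . (h_A, h_C, h_D, h_E) = 1

Solving yields:
  h_A = 25380/4979
  h_C = 25860/4979
  h_D = 23688/4979
  h_E = 26064/4979

Starting state is E, so the expected hitting time is h_E = 26064/4979.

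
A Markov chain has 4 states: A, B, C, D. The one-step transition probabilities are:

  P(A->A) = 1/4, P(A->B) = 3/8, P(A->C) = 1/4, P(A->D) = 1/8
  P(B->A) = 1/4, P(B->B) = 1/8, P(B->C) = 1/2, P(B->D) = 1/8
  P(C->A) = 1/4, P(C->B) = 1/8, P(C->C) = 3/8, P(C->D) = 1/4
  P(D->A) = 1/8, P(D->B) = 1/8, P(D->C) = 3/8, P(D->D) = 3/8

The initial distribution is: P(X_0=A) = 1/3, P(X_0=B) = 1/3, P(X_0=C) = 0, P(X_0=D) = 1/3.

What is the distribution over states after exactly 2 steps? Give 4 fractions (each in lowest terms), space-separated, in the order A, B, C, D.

Propagating the distribution step by step (d_{t+1} = d_t * P):
d_0 = (A=1/3, B=1/3, C=0, D=1/3)
  d_1[A] = 1/3*1/4 + 1/3*1/4 + 0*1/4 + 1/3*1/8 = 5/24
  d_1[B] = 1/3*3/8 + 1/3*1/8 + 0*1/8 + 1/3*1/8 = 5/24
  d_1[C] = 1/3*1/4 + 1/3*1/2 + 0*3/8 + 1/3*3/8 = 3/8
  d_1[D] = 1/3*1/8 + 1/3*1/8 + 0*1/4 + 1/3*3/8 = 5/24
d_1 = (A=5/24, B=5/24, C=3/8, D=5/24)
  d_2[A] = 5/24*1/4 + 5/24*1/4 + 3/8*1/4 + 5/24*1/8 = 43/192
  d_2[B] = 5/24*3/8 + 5/24*1/8 + 3/8*1/8 + 5/24*1/8 = 17/96
  d_2[C] = 5/24*1/4 + 5/24*1/2 + 3/8*3/8 + 5/24*3/8 = 3/8
  d_2[D] = 5/24*1/8 + 5/24*1/8 + 3/8*1/4 + 5/24*3/8 = 43/192
d_2 = (A=43/192, B=17/96, C=3/8, D=43/192)

Answer: 43/192 17/96 3/8 43/192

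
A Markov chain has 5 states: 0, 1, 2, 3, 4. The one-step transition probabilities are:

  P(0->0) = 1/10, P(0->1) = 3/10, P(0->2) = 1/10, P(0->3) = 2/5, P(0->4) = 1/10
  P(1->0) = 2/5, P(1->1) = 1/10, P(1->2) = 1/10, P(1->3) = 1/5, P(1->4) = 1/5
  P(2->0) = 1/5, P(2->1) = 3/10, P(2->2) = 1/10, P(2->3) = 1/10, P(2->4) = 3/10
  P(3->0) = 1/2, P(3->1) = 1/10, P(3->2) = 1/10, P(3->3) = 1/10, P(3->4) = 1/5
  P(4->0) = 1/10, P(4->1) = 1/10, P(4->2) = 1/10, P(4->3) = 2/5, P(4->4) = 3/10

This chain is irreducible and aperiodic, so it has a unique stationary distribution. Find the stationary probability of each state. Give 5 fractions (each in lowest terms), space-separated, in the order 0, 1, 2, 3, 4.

The stationary distribution satisfies pi = pi * P, i.e.:
  pi_0 = 1/10*pi_0 + 2/5*pi_1 + 1/5*pi_2 + 1/2*pi_3 + 1/10*pi_4
  pi_1 = 3/10*pi_0 + 1/10*pi_1 + 3/10*pi_2 + 1/10*pi_3 + 1/10*pi_4
  pi_2 = 1/10*pi_0 + 1/10*pi_1 + 1/10*pi_2 + 1/10*pi_3 + 1/10*pi_4
  pi_3 = 2/5*pi_0 + 1/5*pi_1 + 1/10*pi_2 + 1/10*pi_3 + 2/5*pi_4
  pi_4 = 1/10*pi_0 + 1/5*pi_1 + 3/10*pi_2 + 1/5*pi_3 + 3/10*pi_4
with normalization: pi_0 + pi_1 + pi_2 + pi_3 + pi_4 = 1.

Using the first 4 balance equations plus normalization, the linear system A*pi = b is:
  [-9/10, 2/5, 1/5, 1/2, 1/10] . pi = 0
  [3/10, -9/10, 3/10, 1/10, 1/10] . pi = 0
  [1/10, 1/10, -9/10, 1/10, 1/10] . pi = 0
  [2/5, 1/5, 1/10, -9/10, 2/5] . pi = 0
  [1, 1, 1, 1, 1] . pi = 1

Solving yields:
  pi_0 = 1641/6190
  pi_1 = 1071/6190
  pi_2 = 1/10
  pi_3 = 1597/6190
  pi_4 = 631/3095

Verification (pi * P):
  1641/6190*1/10 + 1071/6190*2/5 + 1/10*1/5 + 1597/6190*1/2 + 631/3095*1/10 = 1641/6190 = pi_0  (ok)
  1641/6190*3/10 + 1071/6190*1/10 + 1/10*3/10 + 1597/6190*1/10 + 631/3095*1/10 = 1071/6190 = pi_1  (ok)
  1641/6190*1/10 + 1071/6190*1/10 + 1/10*1/10 + 1597/6190*1/10 + 631/3095*1/10 = 1/10 = pi_2  (ok)
  1641/6190*2/5 + 1071/6190*1/5 + 1/10*1/10 + 1597/6190*1/10 + 631/3095*2/5 = 1597/6190 = pi_3  (ok)
  1641/6190*1/10 + 1071/6190*1/5 + 1/10*3/10 + 1597/6190*1/5 + 631/3095*3/10 = 631/3095 = pi_4  (ok)

Answer: 1641/6190 1071/6190 1/10 1597/6190 631/3095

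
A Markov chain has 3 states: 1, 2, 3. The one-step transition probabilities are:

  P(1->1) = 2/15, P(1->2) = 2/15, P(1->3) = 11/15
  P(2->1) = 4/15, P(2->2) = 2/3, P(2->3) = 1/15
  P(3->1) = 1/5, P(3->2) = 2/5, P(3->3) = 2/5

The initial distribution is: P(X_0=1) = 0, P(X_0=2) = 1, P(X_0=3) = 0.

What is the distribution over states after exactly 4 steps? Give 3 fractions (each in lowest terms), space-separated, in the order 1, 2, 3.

Propagating the distribution step by step (d_{t+1} = d_t * P):
d_0 = (1=0, 2=1, 3=0)
  d_1[1] = 0*2/15 + 1*4/15 + 0*1/5 = 4/15
  d_1[2] = 0*2/15 + 1*2/3 + 0*2/5 = 2/3
  d_1[3] = 0*11/15 + 1*1/15 + 0*2/5 = 1/15
d_1 = (1=4/15, 2=2/3, 3=1/15)
  d_2[1] = 4/15*2/15 + 2/3*4/15 + 1/15*1/5 = 17/75
  d_2[2] = 4/15*2/15 + 2/3*2/3 + 1/15*2/5 = 38/75
  d_2[3] = 4/15*11/15 + 2/3*1/15 + 1/15*2/5 = 4/15
d_2 = (1=17/75, 2=38/75, 3=4/15)
  d_3[1] = 17/75*2/15 + 38/75*4/15 + 4/15*1/5 = 82/375
  d_3[2] = 17/75*2/15 + 38/75*2/3 + 4/15*2/5 = 178/375
  d_3[3] = 17/75*11/15 + 38/75*1/15 + 4/15*2/5 = 23/75
d_3 = (1=82/375, 2=178/375, 3=23/75)
  d_4[1] = 82/375*2/15 + 178/375*4/15 + 23/75*1/5 = 407/1875
  d_4[2] = 82/375*2/15 + 178/375*2/3 + 23/75*2/5 = 878/1875
  d_4[3] = 82/375*11/15 + 178/375*1/15 + 23/75*2/5 = 118/375
d_4 = (1=407/1875, 2=878/1875, 3=118/375)

Answer: 407/1875 878/1875 118/375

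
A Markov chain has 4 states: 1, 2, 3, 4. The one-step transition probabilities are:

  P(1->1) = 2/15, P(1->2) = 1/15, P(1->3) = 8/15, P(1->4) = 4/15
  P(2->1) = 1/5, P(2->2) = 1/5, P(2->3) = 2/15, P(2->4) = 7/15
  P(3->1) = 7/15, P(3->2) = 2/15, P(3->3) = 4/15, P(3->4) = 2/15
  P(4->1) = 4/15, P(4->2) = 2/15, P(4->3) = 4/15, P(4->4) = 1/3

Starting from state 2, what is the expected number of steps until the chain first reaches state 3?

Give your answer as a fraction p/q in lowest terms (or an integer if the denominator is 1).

Let h_i = expected steps to first reach 3 from state i.
Boundary: h_3 = 0.
First-step equations for the other states:
  h_1 = 1 + 2/15*h_1 + 1/15*h_2 + 8/15*h_3 + 4/15*h_4
  h_2 = 1 + 1/5*h_1 + 1/5*h_2 + 2/15*h_3 + 7/15*h_4
  h_4 = 1 + 4/15*h_1 + 2/15*h_2 + 4/15*h_3 + 1/3*h_4

Substituting h_3 = 0 and rearranging gives the linear system (I - Q) h = 1:
  [13/15, -1/15, -4/15] . (h_1, h_2, h_4) = 1
  [-1/5, 4/5, -7/15] . (h_1, h_2, h_4) = 1
  [-4/15, -2/15, 2/3] . (h_1, h_2, h_4) = 1

Solving yields:
  h_1 = 895/368
  h_2 = 1375/368
  h_4 = 1185/368

Starting state is 2, so the expected hitting time is h_2 = 1375/368.

Answer: 1375/368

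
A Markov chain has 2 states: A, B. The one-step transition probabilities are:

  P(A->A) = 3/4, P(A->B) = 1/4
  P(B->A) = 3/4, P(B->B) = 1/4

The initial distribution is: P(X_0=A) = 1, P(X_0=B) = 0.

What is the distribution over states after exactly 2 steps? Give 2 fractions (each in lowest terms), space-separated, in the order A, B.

Propagating the distribution step by step (d_{t+1} = d_t * P):
d_0 = (A=1, B=0)
  d_1[A] = 1*3/4 + 0*3/4 = 3/4
  d_1[B] = 1*1/4 + 0*1/4 = 1/4
d_1 = (A=3/4, B=1/4)
  d_2[A] = 3/4*3/4 + 1/4*3/4 = 3/4
  d_2[B] = 3/4*1/4 + 1/4*1/4 = 1/4
d_2 = (A=3/4, B=1/4)

Answer: 3/4 1/4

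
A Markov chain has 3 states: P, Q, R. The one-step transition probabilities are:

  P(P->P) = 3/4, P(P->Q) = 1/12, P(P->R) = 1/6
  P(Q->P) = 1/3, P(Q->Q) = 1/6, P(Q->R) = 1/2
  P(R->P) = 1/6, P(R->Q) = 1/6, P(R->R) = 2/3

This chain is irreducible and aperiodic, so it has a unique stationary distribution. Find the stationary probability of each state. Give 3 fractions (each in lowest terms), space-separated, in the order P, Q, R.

Answer: 14/31 4/31 13/31

Derivation:
The stationary distribution satisfies pi = pi * P, i.e.:
  pi_P = 3/4*pi_P + 1/3*pi_Q + 1/6*pi_R
  pi_Q = 1/12*pi_P + 1/6*pi_Q + 1/6*pi_R
  pi_R = 1/6*pi_P + 1/2*pi_Q + 2/3*pi_R
with normalization: pi_P + pi_Q + pi_R = 1.

Using the first 2 balance equations plus normalization, the linear system A*pi = b is:
  [-1/4, 1/3, 1/6] . pi = 0
  [1/12, -5/6, 1/6] . pi = 0
  [1, 1, 1] . pi = 1

Solving yields:
  pi_P = 14/31
  pi_Q = 4/31
  pi_R = 13/31

Verification (pi * P):
  14/31*3/4 + 4/31*1/3 + 13/31*1/6 = 14/31 = pi_P  (ok)
  14/31*1/12 + 4/31*1/6 + 13/31*1/6 = 4/31 = pi_Q  (ok)
  14/31*1/6 + 4/31*1/2 + 13/31*2/3 = 13/31 = pi_R  (ok)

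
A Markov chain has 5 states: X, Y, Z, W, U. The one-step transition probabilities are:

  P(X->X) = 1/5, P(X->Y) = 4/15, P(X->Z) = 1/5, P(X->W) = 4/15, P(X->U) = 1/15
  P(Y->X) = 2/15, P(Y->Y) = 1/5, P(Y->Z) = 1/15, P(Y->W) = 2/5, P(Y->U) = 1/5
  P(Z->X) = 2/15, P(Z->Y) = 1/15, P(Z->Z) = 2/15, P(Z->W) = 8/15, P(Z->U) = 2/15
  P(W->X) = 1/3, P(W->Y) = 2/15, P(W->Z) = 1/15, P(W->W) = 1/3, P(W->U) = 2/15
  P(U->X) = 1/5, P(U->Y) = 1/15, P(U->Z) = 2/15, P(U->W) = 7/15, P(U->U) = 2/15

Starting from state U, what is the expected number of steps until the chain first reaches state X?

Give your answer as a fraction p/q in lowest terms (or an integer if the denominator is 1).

Let h_i = expected steps to first reach X from state i.
Boundary: h_X = 0.
First-step equations for the other states:
  h_Y = 1 + 2/15*h_X + 1/5*h_Y + 1/15*h_Z + 2/5*h_W + 1/5*h_U
  h_Z = 1 + 2/15*h_X + 1/15*h_Y + 2/15*h_Z + 8/15*h_W + 2/15*h_U
  h_W = 1 + 1/3*h_X + 2/15*h_Y + 1/15*h_Z + 1/3*h_W + 2/15*h_U
  h_U = 1 + 1/5*h_X + 1/15*h_Y + 2/15*h_Z + 7/15*h_W + 2/15*h_U

Substituting h_X = 0 and rearranging gives the linear system (I - Q) h = 1:
  [4/5, -1/15, -2/5, -1/5] . (h_Y, h_Z, h_W, h_U) = 1
  [-1/15, 13/15, -8/15, -2/15] . (h_Y, h_Z, h_W, h_U) = 1
  [-2/15, -1/15, 2/3, -2/15] . (h_Y, h_Z, h_W, h_U) = 1
  [-1/15, -2/15, -7/15, 13/15] . (h_Y, h_Z, h_W, h_U) = 1

Solving yields:
  h_Y = 54240/12089
  h_Z = 53115/12089
  h_W = 44325/12089
  h_U = 4560/1099

Starting state is U, so the expected hitting time is h_U = 4560/1099.

Answer: 4560/1099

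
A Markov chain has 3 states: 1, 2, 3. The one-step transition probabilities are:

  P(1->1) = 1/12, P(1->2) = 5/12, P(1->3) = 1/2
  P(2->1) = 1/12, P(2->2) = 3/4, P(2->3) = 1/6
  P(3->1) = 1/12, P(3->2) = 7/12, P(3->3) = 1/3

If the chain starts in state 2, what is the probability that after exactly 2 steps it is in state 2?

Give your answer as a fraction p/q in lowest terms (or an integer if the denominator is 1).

Computing P^2 by repeated multiplication:
P^1 =
  1: [1/12, 5/12, 1/2]
  2: [1/12, 3/4, 1/6]
  3: [1/12, 7/12, 1/3]
P^2 =
  1: [1/12, 23/36, 5/18]
  2: [1/12, 25/36, 2/9]
  3: [1/12, 2/3, 1/4]

(P^2)[2 -> 2] = 25/36

Answer: 25/36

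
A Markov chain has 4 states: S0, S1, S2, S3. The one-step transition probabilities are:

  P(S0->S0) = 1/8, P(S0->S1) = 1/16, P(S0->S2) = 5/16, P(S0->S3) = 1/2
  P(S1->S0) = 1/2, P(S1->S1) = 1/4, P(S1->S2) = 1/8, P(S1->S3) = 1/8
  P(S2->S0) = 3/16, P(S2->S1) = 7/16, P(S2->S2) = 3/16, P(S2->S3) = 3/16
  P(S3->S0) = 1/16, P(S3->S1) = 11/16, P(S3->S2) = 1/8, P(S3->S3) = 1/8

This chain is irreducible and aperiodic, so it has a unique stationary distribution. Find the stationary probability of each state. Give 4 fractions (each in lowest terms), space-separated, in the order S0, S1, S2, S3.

The stationary distribution satisfies pi = pi * P, i.e.:
  pi_S0 = 1/8*pi_S0 + 1/2*pi_S1 + 3/16*pi_S2 + 1/16*pi_S3
  pi_S1 = 1/16*pi_S0 + 1/4*pi_S1 + 7/16*pi_S2 + 11/16*pi_S3
  pi_S2 = 5/16*pi_S0 + 1/8*pi_S1 + 3/16*pi_S2 + 1/8*pi_S3
  pi_S3 = 1/2*pi_S0 + 1/8*pi_S1 + 3/16*pi_S2 + 1/8*pi_S3
with normalization: pi_S0 + pi_S1 + pi_S2 + pi_S3 = 1.

Using the first 3 balance equations plus normalization, the linear system A*pi = b is:
  [-7/8, 1/2, 3/16, 1/16] . pi = 0
  [1/16, -3/4, 7/16, 11/16] . pi = 0
  [5/16, 1/8, -13/16, 1/8] . pi = 0
  [1, 1, 1, 1] . pi = 1

Solving yields:
  pi_S0 = 512/2057
  pi_S1 = 2087/6171
  pi_S2 = 1130/6171
  pi_S3 = 1418/6171

Verification (pi * P):
  512/2057*1/8 + 2087/6171*1/2 + 1130/6171*3/16 + 1418/6171*1/16 = 512/2057 = pi_S0  (ok)
  512/2057*1/16 + 2087/6171*1/4 + 1130/6171*7/16 + 1418/6171*11/16 = 2087/6171 = pi_S1  (ok)
  512/2057*5/16 + 2087/6171*1/8 + 1130/6171*3/16 + 1418/6171*1/8 = 1130/6171 = pi_S2  (ok)
  512/2057*1/2 + 2087/6171*1/8 + 1130/6171*3/16 + 1418/6171*1/8 = 1418/6171 = pi_S3  (ok)

Answer: 512/2057 2087/6171 1130/6171 1418/6171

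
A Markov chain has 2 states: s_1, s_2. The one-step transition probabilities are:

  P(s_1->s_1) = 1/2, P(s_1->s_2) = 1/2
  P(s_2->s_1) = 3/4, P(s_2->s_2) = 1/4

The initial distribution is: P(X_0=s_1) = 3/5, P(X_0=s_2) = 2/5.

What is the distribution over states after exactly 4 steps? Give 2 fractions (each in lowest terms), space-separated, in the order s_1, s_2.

Answer: 3/5 2/5

Derivation:
Propagating the distribution step by step (d_{t+1} = d_t * P):
d_0 = (s_1=3/5, s_2=2/5)
  d_1[s_1] = 3/5*1/2 + 2/5*3/4 = 3/5
  d_1[s_2] = 3/5*1/2 + 2/5*1/4 = 2/5
d_1 = (s_1=3/5, s_2=2/5)
  d_2[s_1] = 3/5*1/2 + 2/5*3/4 = 3/5
  d_2[s_2] = 3/5*1/2 + 2/5*1/4 = 2/5
d_2 = (s_1=3/5, s_2=2/5)
  d_3[s_1] = 3/5*1/2 + 2/5*3/4 = 3/5
  d_3[s_2] = 3/5*1/2 + 2/5*1/4 = 2/5
d_3 = (s_1=3/5, s_2=2/5)
  d_4[s_1] = 3/5*1/2 + 2/5*3/4 = 3/5
  d_4[s_2] = 3/5*1/2 + 2/5*1/4 = 2/5
d_4 = (s_1=3/5, s_2=2/5)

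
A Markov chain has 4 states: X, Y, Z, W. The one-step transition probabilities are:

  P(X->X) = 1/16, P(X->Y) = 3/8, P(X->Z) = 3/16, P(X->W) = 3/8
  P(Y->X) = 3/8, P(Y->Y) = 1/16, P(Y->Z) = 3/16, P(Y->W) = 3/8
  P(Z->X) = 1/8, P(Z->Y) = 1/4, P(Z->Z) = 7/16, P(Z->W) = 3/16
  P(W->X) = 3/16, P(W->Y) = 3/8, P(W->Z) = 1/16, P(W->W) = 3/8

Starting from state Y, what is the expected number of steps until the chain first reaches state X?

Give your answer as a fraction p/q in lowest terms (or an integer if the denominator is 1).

Let h_i = expected steps to first reach X from state i.
Boundary: h_X = 0.
First-step equations for the other states:
  h_Y = 1 + 3/8*h_X + 1/16*h_Y + 3/16*h_Z + 3/8*h_W
  h_Z = 1 + 1/8*h_X + 1/4*h_Y + 7/16*h_Z + 3/16*h_W
  h_W = 1 + 3/16*h_X + 3/8*h_Y + 1/16*h_Z + 3/8*h_W

Substituting h_X = 0 and rearranging gives the linear system (I - Q) h = 1:
  [15/16, -3/16, -3/8] . (h_Y, h_Z, h_W) = 1
  [-1/4, 9/16, -3/16] . (h_Y, h_Z, h_W) = 1
  [-3/8, -1/16, 5/8] . (h_Y, h_Z, h_W) = 1

Solving yields:
  h_Y = 992/261
  h_Z = 3856/783
  h_W = 3424/783

Starting state is Y, so the expected hitting time is h_Y = 992/261.

Answer: 992/261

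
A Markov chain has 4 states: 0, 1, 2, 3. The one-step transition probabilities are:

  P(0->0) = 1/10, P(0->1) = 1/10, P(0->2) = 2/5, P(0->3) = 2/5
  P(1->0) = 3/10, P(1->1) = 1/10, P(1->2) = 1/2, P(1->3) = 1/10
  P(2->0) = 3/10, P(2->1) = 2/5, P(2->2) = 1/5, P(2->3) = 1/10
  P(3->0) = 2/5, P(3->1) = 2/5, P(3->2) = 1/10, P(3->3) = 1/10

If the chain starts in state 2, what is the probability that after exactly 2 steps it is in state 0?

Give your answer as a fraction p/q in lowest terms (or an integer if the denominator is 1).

Computing P^2 by repeated multiplication:
P^1 =
  0: [1/10, 1/10, 2/5, 2/5]
  1: [3/10, 1/10, 1/2, 1/10]
  2: [3/10, 2/5, 1/5, 1/10]
  3: [2/5, 2/5, 1/10, 1/10]
P^2 =
  0: [8/25, 17/50, 21/100, 13/100]
  1: [1/4, 7/25, 7/25, 19/100]
  2: [1/4, 19/100, 37/100, 19/100]
  3: [23/100, 4/25, 39/100, 11/50]

(P^2)[2 -> 0] = 1/4

Answer: 1/4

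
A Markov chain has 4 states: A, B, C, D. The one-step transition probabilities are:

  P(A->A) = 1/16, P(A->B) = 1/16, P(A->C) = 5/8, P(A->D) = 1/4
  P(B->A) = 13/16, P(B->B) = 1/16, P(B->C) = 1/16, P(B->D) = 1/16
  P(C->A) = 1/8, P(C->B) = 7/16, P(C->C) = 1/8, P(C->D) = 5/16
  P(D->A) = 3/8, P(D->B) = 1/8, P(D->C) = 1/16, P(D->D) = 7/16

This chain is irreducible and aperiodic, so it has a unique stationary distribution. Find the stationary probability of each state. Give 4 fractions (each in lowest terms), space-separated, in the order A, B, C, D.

The stationary distribution satisfies pi = pi * P, i.e.:
  pi_A = 1/16*pi_A + 13/16*pi_B + 1/8*pi_C + 3/8*pi_D
  pi_B = 1/16*pi_A + 1/16*pi_B + 7/16*pi_C + 1/8*pi_D
  pi_C = 5/8*pi_A + 1/16*pi_B + 1/8*pi_C + 1/16*pi_D
  pi_D = 1/4*pi_A + 1/16*pi_B + 5/16*pi_C + 7/16*pi_D
with normalization: pi_A + pi_B + pi_C + pi_D = 1.

Using the first 3 balance equations plus normalization, the linear system A*pi = b is:
  [-15/16, 13/16, 1/8, 3/8] . pi = 0
  [1/16, -15/16, 7/16, 1/8] . pi = 0
  [5/8, 1/16, -7/8, 1/16] . pi = 0
  [1, 1, 1, 1] . pi = 1

Solving yields:
  pi_A = 569/1919
  pi_B = 991/5757
  pi_C = 1408/5757
  pi_D = 1651/5757

Verification (pi * P):
  569/1919*1/16 + 991/5757*13/16 + 1408/5757*1/8 + 1651/5757*3/8 = 569/1919 = pi_A  (ok)
  569/1919*1/16 + 991/5757*1/16 + 1408/5757*7/16 + 1651/5757*1/8 = 991/5757 = pi_B  (ok)
  569/1919*5/8 + 991/5757*1/16 + 1408/5757*1/8 + 1651/5757*1/16 = 1408/5757 = pi_C  (ok)
  569/1919*1/4 + 991/5757*1/16 + 1408/5757*5/16 + 1651/5757*7/16 = 1651/5757 = pi_D  (ok)

Answer: 569/1919 991/5757 1408/5757 1651/5757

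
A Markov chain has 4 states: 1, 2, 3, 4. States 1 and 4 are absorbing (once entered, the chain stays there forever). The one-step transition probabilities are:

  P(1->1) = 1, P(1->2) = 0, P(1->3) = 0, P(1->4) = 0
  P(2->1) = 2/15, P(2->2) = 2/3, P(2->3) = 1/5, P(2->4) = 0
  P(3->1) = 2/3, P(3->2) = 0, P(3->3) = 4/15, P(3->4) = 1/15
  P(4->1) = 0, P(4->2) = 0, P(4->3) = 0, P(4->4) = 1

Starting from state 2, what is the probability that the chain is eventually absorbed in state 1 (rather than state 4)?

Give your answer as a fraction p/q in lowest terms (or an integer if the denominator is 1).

Answer: 52/55

Derivation:
Let a_i = P(absorbed in 1 | start in state i).
Boundary conditions: a_1 = 1, a_4 = 0.
For each transient state i, a_i = sum_j P(i->j) * a_j:
  a_2 = 2/15*a_1 + 2/3*a_2 + 1/5*a_3 + 0*a_4
  a_3 = 2/3*a_1 + 0*a_2 + 4/15*a_3 + 1/15*a_4

Substituting a_1 = 1 and a_4 = 0, rearrange to (I - Q) a = r where r[i] = P(i -> 1):
  [1/3, -1/5] . (a_2, a_3) = 2/15
  [0, 11/15] . (a_2, a_3) = 2/3

Solving yields:
  a_2 = 52/55
  a_3 = 10/11

Starting state is 2, so the absorption probability is a_2 = 52/55.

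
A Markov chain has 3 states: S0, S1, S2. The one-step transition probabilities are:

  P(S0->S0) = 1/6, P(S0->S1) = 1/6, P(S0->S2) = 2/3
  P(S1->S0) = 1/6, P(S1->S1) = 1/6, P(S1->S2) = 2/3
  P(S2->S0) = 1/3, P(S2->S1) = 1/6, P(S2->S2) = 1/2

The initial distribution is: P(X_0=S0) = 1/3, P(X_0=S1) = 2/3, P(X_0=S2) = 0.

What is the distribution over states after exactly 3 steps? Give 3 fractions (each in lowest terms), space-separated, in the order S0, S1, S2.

Answer: 7/27 1/6 31/54

Derivation:
Propagating the distribution step by step (d_{t+1} = d_t * P):
d_0 = (S0=1/3, S1=2/3, S2=0)
  d_1[S0] = 1/3*1/6 + 2/3*1/6 + 0*1/3 = 1/6
  d_1[S1] = 1/3*1/6 + 2/3*1/6 + 0*1/6 = 1/6
  d_1[S2] = 1/3*2/3 + 2/3*2/3 + 0*1/2 = 2/3
d_1 = (S0=1/6, S1=1/6, S2=2/3)
  d_2[S0] = 1/6*1/6 + 1/6*1/6 + 2/3*1/3 = 5/18
  d_2[S1] = 1/6*1/6 + 1/6*1/6 + 2/3*1/6 = 1/6
  d_2[S2] = 1/6*2/3 + 1/6*2/3 + 2/3*1/2 = 5/9
d_2 = (S0=5/18, S1=1/6, S2=5/9)
  d_3[S0] = 5/18*1/6 + 1/6*1/6 + 5/9*1/3 = 7/27
  d_3[S1] = 5/18*1/6 + 1/6*1/6 + 5/9*1/6 = 1/6
  d_3[S2] = 5/18*2/3 + 1/6*2/3 + 5/9*1/2 = 31/54
d_3 = (S0=7/27, S1=1/6, S2=31/54)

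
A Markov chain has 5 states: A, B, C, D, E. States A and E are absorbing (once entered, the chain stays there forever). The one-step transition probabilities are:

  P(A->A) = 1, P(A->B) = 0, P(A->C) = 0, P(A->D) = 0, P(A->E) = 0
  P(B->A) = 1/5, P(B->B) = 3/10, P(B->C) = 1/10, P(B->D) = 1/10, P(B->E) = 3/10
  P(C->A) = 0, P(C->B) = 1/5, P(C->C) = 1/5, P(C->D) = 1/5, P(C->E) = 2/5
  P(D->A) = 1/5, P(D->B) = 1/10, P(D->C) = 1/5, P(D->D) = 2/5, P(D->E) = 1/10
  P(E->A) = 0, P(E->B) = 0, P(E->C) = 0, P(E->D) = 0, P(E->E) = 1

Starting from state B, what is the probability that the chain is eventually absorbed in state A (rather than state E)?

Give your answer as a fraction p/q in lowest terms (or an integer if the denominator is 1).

Let a_i = P(absorbed in A | start in state i).
Boundary conditions: a_A = 1, a_E = 0.
For each transient state i, a_i = sum_j P(i->j) * a_j:
  a_B = 1/5*a_A + 3/10*a_B + 1/10*a_C + 1/10*a_D + 3/10*a_E
  a_C = 0*a_A + 1/5*a_B + 1/5*a_C + 1/5*a_D + 2/5*a_E
  a_D = 1/5*a_A + 1/10*a_B + 1/5*a_C + 2/5*a_D + 1/10*a_E

Substituting a_A = 1 and a_E = 0, rearrange to (I - Q) a = r where r[i] = P(i -> A):
  [7/10, -1/10, -1/10] . (a_B, a_C, a_D) = 1/5
  [-1/5, 4/5, -1/5] . (a_B, a_C, a_D) = 0
  [-1/10, -1/5, 3/5] . (a_B, a_C, a_D) = 1/5

Solving yields:
  a_B = 18/47
  a_C = 10/47
  a_D = 22/47

Starting state is B, so the absorption probability is a_B = 18/47.

Answer: 18/47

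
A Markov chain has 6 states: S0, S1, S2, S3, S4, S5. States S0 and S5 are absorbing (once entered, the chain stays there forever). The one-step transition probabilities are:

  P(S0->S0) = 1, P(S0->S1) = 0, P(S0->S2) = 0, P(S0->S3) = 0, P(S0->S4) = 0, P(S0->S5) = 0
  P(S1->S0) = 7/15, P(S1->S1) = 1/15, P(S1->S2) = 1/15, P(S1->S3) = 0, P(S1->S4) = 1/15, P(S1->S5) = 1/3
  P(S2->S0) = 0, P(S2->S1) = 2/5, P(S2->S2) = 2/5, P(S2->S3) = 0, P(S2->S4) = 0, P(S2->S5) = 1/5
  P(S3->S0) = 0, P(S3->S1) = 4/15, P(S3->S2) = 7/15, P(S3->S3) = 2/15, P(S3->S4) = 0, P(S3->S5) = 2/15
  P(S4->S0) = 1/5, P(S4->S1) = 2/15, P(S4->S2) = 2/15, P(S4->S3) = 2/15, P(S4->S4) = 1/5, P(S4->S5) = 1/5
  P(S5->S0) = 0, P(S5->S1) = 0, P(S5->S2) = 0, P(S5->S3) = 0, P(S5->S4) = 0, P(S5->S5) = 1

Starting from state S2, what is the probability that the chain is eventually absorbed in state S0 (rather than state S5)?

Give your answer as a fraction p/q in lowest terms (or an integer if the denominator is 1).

Answer: 87/233

Derivation:
Let a_i = P(absorbed in S0 | start in state i).
Boundary conditions: a_S0 = 1, a_S5 = 0.
For each transient state i, a_i = sum_j P(i->j) * a_j:
  a_S1 = 7/15*a_S0 + 1/15*a_S1 + 1/15*a_S2 + 0*a_S3 + 1/15*a_S4 + 1/3*a_S5
  a_S2 = 0*a_S0 + 2/5*a_S1 + 2/5*a_S2 + 0*a_S3 + 0*a_S4 + 1/5*a_S5
  a_S3 = 0*a_S0 + 4/15*a_S1 + 7/15*a_S2 + 2/15*a_S3 + 0*a_S4 + 2/15*a_S5
  a_S4 = 1/5*a_S0 + 2/15*a_S1 + 2/15*a_S2 + 2/15*a_S3 + 1/5*a_S4 + 1/5*a_S5

Substituting a_S0 = 1 and a_S5 = 0, rearrange to (I - Q) a = r where r[i] = P(i -> S0):
  [14/15, -1/15, 0, -1/15] . (a_S1, a_S2, a_S3, a_S4) = 7/15
  [-2/5, 3/5, 0, 0] . (a_S1, a_S2, a_S3, a_S4) = 0
  [-4/15, -7/15, 13/15, 0] . (a_S1, a_S2, a_S3, a_S4) = 0
  [-2/15, -2/15, -2/15, 4/5] . (a_S1, a_S2, a_S3, a_S4) = 1/5

Solving yields:
  a_S1 = 261/466
  a_S2 = 87/233
  a_S3 = 87/233
  a_S4 = 109/233

Starting state is S2, so the absorption probability is a_S2 = 87/233.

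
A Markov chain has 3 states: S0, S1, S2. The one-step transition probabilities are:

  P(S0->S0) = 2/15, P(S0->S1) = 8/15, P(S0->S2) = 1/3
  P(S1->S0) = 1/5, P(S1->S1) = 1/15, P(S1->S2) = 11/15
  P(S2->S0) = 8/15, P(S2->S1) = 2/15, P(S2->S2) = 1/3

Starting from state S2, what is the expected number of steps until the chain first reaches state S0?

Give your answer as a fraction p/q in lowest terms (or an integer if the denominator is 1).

Answer: 120/59

Derivation:
Let h_i = expected steps to first reach S0 from state i.
Boundary: h_S0 = 0.
First-step equations for the other states:
  h_S1 = 1 + 1/5*h_S0 + 1/15*h_S1 + 11/15*h_S2
  h_S2 = 1 + 8/15*h_S0 + 2/15*h_S1 + 1/3*h_S2

Substituting h_S0 = 0 and rearranging gives the linear system (I - Q) h = 1:
  [14/15, -11/15] . (h_S1, h_S2) = 1
  [-2/15, 2/3] . (h_S1, h_S2) = 1

Solving yields:
  h_S1 = 315/118
  h_S2 = 120/59

Starting state is S2, so the expected hitting time is h_S2 = 120/59.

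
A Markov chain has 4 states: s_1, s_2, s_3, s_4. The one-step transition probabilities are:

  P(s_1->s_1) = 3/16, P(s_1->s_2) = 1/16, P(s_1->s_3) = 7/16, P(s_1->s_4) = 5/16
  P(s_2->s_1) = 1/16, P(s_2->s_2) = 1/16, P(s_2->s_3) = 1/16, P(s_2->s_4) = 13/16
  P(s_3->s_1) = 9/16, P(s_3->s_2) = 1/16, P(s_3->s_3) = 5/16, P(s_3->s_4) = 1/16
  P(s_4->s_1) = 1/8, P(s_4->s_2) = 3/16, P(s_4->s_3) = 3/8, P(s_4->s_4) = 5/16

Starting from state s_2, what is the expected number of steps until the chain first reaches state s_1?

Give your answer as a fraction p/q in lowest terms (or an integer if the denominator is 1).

Answer: 1392/301

Derivation:
Let h_i = expected steps to first reach s_1 from state i.
Boundary: h_s_1 = 0.
First-step equations for the other states:
  h_s_2 = 1 + 1/16*h_s_1 + 1/16*h_s_2 + 1/16*h_s_3 + 13/16*h_s_4
  h_s_3 = 1 + 9/16*h_s_1 + 1/16*h_s_2 + 5/16*h_s_3 + 1/16*h_s_4
  h_s_4 = 1 + 1/8*h_s_1 + 3/16*h_s_2 + 3/8*h_s_3 + 5/16*h_s_4

Substituting h_s_1 = 0 and rearranging gives the linear system (I - Q) h = 1:
  [15/16, -1/16, -13/16] . (h_s_2, h_s_3, h_s_4) = 1
  [-1/16, 11/16, -1/16] . (h_s_2, h_s_3, h_s_4) = 1
  [-3/16, -3/8, 11/16] . (h_s_2, h_s_3, h_s_4) = 1

Solving yields:
  h_s_2 = 1392/301
  h_s_3 = 96/43
  h_s_4 = 1184/301

Starting state is s_2, so the expected hitting time is h_s_2 = 1392/301.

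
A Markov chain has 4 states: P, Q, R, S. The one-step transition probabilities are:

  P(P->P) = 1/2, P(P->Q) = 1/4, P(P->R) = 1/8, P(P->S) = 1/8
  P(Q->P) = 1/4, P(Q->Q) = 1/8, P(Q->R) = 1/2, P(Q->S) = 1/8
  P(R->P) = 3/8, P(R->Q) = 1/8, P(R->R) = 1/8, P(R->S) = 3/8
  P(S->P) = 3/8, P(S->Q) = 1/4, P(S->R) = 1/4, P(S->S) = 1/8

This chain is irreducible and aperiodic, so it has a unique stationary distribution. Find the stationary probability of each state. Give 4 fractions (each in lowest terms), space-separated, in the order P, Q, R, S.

The stationary distribution satisfies pi = pi * P, i.e.:
  pi_P = 1/2*pi_P + 1/4*pi_Q + 3/8*pi_R + 3/8*pi_S
  pi_Q = 1/4*pi_P + 1/8*pi_Q + 1/8*pi_R + 1/4*pi_S
  pi_R = 1/8*pi_P + 1/2*pi_Q + 1/8*pi_R + 1/4*pi_S
  pi_S = 1/8*pi_P + 1/8*pi_Q + 3/8*pi_R + 1/8*pi_S
with normalization: pi_P + pi_Q + pi_R + pi_S = 1.

Using the first 3 balance equations plus normalization, the linear system A*pi = b is:
  [-1/2, 1/4, 3/8, 3/8] . pi = 0
  [1/4, -7/8, 1/8, 1/4] . pi = 0
  [1/8, 1/2, -7/8, 1/4] . pi = 0
  [1, 1, 1, 1] . pi = 1

Solving yields:
  pi_P = 233/582
  pi_Q = 115/582
  pi_R = 43/194
  pi_S = 35/194

Verification (pi * P):
  233/582*1/2 + 115/582*1/4 + 43/194*3/8 + 35/194*3/8 = 233/582 = pi_P  (ok)
  233/582*1/4 + 115/582*1/8 + 43/194*1/8 + 35/194*1/4 = 115/582 = pi_Q  (ok)
  233/582*1/8 + 115/582*1/2 + 43/194*1/8 + 35/194*1/4 = 43/194 = pi_R  (ok)
  233/582*1/8 + 115/582*1/8 + 43/194*3/8 + 35/194*1/8 = 35/194 = pi_S  (ok)

Answer: 233/582 115/582 43/194 35/194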